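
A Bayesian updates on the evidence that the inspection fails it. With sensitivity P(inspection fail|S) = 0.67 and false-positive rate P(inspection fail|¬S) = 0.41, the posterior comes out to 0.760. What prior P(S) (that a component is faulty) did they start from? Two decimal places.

P(S) = 0.66

Bayes' rule in odds form gives O(S|E) = O(S)·[P(E|S)/P(E|¬S)], hence O(S) = O(S|E)/LR.
Posterior odds = 0.760/(1−0.760) = 3.1667. LR = 0.67/0.41 = 1.6341.
Prior odds = 3.1667/1.6341 = 1.9379, so P(S) = 1.9379/(1+1.9379) ≈ 0.66.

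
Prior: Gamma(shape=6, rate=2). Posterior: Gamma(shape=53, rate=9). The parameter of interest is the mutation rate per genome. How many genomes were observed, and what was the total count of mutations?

n = 7 genomes with total 47 mutations

Gamma–Poisson conjugacy: posterior shape = α + Σxᵢ, posterior rate = β + n.
Matching: Σxᵢ = 53 − 6 = 47 and n = 9 − 2 = 7.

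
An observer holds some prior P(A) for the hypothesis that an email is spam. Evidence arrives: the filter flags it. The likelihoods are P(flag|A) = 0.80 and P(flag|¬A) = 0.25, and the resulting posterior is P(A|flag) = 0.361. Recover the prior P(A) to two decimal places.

In odds form, posterior odds = prior odds × likelihood ratio, so prior odds = posterior odds ÷ LR.
Posterior odds = 0.361/(1−0.361) = 0.5649. LR = 0.80/0.25 = 3.2000.
Prior odds = 0.5649/3.2000 = 0.1765, so P(A) = 0.1765/(1+0.1765) ≈ 0.15.

P(A) = 0.15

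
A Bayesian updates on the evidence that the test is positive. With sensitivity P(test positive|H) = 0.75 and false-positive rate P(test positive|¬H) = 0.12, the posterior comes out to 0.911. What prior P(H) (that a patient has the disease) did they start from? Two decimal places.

P(H) = 0.62

Bayes' rule in odds form gives O(H|E) = O(H)·[P(E|H)/P(E|¬H)], hence O(H) = O(H|E)/LR.
Posterior odds = 0.911/(1−0.911) = 10.2360. LR = 0.75/0.12 = 6.2500.
Prior odds = 10.2360/6.2500 = 1.6378, so P(H) = 1.6378/(1+1.6378) ≈ 0.62.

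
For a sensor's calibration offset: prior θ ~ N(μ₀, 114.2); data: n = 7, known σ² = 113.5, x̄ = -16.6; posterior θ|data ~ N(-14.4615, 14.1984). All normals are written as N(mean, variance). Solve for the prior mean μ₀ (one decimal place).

The posterior mean is a precision-weighted average: μ_n = (τ₀μ₀ + τ_data·x̄)/(τ₀+τ_data), with τ₀=1/σ₀² and τ_data=n/σ².
Here τ₀ = 1/114.2 = 0.008757 and τ_data = 7/113.5 = 0.061674, so τ_n = 0.070431.
Rearranging for μ₀: μ₀ = (μ_n·τ_n − τ_data·x̄)/τ₀ = (-14.4615·0.070431 − 0.061674·-16.6) / 0.008757 = 0.005250/0.008757 ≈ 0.6.

μ₀ = 0.6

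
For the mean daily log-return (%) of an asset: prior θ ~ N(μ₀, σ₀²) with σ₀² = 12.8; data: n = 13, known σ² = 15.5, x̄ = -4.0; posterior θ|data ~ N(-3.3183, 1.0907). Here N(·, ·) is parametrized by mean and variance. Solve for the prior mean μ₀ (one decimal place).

The posterior mean is a precision-weighted average: μ_n = (τ₀μ₀ + τ_data·x̄)/(τ₀+τ_data), with τ₀=1/σ₀² and τ_data=n/σ².
Here τ₀ = 1/12.8 = 0.078125 and τ_data = 13/15.5 = 0.838710, so τ_n = 0.916835.
Rearranging for μ₀: μ₀ = (μ_n·τ_n − τ_data·x̄)/τ₀ = (-3.3183·0.916835 − 0.838710·-4.0) / 0.078125 = 0.312506/0.078125 ≈ 4.0.

μ₀ = 4.0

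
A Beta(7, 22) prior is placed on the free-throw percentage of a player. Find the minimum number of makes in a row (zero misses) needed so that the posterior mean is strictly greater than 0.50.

k = 16

After k makes and 0 misses the posterior is Beta(7+k, 22), with mean (7+k)/(7+22+k).
Set (7+k)/(29+k) > 0.50 and solve: k > (0.50·29 − 7)/(1 − 0.50) = 15.000.
The smallest integer exceeding 15.000 is 16.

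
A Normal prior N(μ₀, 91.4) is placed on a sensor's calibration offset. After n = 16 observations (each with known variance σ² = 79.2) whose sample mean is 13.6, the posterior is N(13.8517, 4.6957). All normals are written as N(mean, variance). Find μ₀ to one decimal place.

μ₀ = 18.5

The posterior mean is a precision-weighted average: μ_n = (τ₀μ₀ + τ_data·x̄)/(τ₀+τ_data), with τ₀=1/σ₀² and τ_data=n/σ².
Here τ₀ = 1/91.4 = 0.010941 and τ_data = 16/79.2 = 0.202020, so τ_n = 0.212961.
Rearranging for μ₀: μ₀ = (μ_n·τ_n − τ_data·x̄)/τ₀ = (13.8517·0.212961 − 0.202020·13.6) / 0.010941 = 0.202400/0.010941 ≈ 18.5.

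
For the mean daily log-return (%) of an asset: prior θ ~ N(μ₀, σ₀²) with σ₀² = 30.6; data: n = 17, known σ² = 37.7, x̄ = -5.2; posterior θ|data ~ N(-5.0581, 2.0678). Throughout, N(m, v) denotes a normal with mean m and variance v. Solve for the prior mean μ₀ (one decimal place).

The posterior mean is a precision-weighted average: μ_n = (τ₀μ₀ + τ_data·x̄)/(τ₀+τ_data), with τ₀=1/σ₀² and τ_data=n/σ².
Here τ₀ = 1/30.6 = 0.032680 and τ_data = 17/37.7 = 0.450928, so τ_n = 0.483608.
Rearranging for μ₀: μ₀ = (μ_n·τ_n − τ_data·x̄)/τ₀ = (-5.0581·0.483608 − 0.450928·-5.2) / 0.032680 = -0.101312/0.032680 ≈ -3.1.

μ₀ = -3.1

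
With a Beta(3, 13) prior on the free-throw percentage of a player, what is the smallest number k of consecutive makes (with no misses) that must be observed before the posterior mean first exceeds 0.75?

After k makes and 0 misses the posterior is Beta(3+k, 13), with mean (3+k)/(3+13+k).
Set (3+k)/(16+k) > 0.75 and solve: k > (0.75·16 − 3)/(1 − 0.75) = 36.000.
The smallest integer exceeding 36.000 is 37.

k = 37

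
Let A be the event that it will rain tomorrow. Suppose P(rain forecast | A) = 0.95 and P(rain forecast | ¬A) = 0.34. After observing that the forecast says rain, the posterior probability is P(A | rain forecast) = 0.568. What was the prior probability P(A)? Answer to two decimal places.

In odds form, posterior odds = prior odds × likelihood ratio, so prior odds = posterior odds ÷ LR.
Posterior odds = 0.568/(1−0.568) = 1.3148. LR = 0.95/0.34 = 2.7941.
Prior odds = 1.3148/2.7941 = 0.4706, so P(A) = 0.4706/(1+0.4706) ≈ 0.32.

P(A) = 0.32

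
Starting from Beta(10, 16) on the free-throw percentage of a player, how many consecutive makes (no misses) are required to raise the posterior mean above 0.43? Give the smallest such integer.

k = 3

After k makes and 0 misses the posterior is Beta(10+k, 16), with mean (10+k)/(10+16+k).
Set (10+k)/(26+k) > 0.43 and solve: k > (0.43·26 − 10)/(1 − 0.43) = 2.070.
The smallest integer exceeding 2.070 is 3.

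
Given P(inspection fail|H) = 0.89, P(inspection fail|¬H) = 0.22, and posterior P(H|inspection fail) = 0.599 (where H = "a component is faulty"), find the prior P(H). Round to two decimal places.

P(H) = 0.27

Bayes' rule in odds form gives O(H|E) = O(H)·[P(E|H)/P(E|¬H)], hence O(H) = O(H|E)/LR.
Posterior odds = 0.599/(1−0.599) = 1.4938. LR = 0.89/0.22 = 4.0455.
Prior odds = 1.4938/4.0455 = 0.3692, so P(H) = 0.3692/(1+0.3692) ≈ 0.27.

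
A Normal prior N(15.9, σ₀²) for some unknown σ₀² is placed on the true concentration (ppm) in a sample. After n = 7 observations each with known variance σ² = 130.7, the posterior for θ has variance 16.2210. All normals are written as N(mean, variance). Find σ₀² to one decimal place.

σ₀² = 123.6

Posterior precision equals prior precision plus data precision: 1/σ_n² = 1/σ₀² + n/σ².
So 1/σ₀² = 1/16.2210 − 7/130.7 = 0.061648 − 0.053558 = 0.008090.
Hence σ₀² = 1/0.008090 ≈ 123.6.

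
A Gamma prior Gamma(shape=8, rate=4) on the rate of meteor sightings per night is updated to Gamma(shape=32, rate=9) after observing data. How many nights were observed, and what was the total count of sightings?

A Gamma(α, β) prior (rate parametrization) on a Poisson rate with n observations summing to S gives posterior Gamma(α+S, β+n).
Matching: Σxᵢ = 32 − 8 = 24 and n = 9 − 4 = 5.

n = 5 nights with total 24 sightings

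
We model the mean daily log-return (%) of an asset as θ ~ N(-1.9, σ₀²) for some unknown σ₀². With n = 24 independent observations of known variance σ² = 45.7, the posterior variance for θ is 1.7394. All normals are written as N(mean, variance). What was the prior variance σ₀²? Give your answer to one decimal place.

σ₀² = 20.1

Posterior precision equals prior precision plus data precision: 1/σ_n² = 1/σ₀² + n/σ².
So 1/σ₀² = 1/1.7394 − 24/45.7 = 0.574911 − 0.525164 = 0.049747.
Hence σ₀² = 1/0.049747 ≈ 20.1.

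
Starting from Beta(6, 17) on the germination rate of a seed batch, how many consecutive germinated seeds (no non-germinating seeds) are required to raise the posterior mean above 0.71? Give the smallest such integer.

After k germinated seeds and 0 non-germinating seeds the posterior is Beta(6+k, 17), with mean (6+k)/(6+17+k).
Set (6+k)/(23+k) > 0.71 and solve: k > (0.71·23 − 6)/(1 − 0.71) = 35.621.
The smallest integer exceeding 35.621 is 36, and checking k=36: (42)/(59) = 0.7119 > 0.71.

k = 36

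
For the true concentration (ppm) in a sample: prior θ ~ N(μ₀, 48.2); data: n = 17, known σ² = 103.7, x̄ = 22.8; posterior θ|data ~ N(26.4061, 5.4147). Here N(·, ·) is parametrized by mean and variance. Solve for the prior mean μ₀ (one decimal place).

With known observation variance, the Normal–Normal posterior has precision τ_n = τ₀ + n/σ² and mean μ_n = (τ₀μ₀ + (n/σ²)x̄)/τ_n.
Here τ₀ = 1/48.2 = 0.020747 and τ_data = 17/103.7 = 0.163934, so τ_n = 0.184681.
Rearranging for μ₀: μ₀ = (μ_n·τ_n − τ_data·x̄)/τ₀ = (26.4061·0.184681 − 0.163934·22.8) / 0.020747 = 1.139010/0.020747 ≈ 54.9.

μ₀ = 54.9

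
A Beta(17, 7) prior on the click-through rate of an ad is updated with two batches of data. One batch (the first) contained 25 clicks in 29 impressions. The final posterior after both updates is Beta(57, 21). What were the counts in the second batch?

Because Beta–binomial updating is additive in the counts, the combined data contributed (α_post−α_prior, β_post−β_prior) successes and failures.
Total across both batches: 57−17=40 clicks, 21−7=14 non-clicks.
Subtract the first batch: 40−25=15 clicks and 14−4=10 non-clicks.

15 clicks and 10 non-clicks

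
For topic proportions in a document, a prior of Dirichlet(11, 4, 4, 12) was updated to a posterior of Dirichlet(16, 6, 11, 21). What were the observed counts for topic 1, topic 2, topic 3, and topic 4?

For a Dirichlet(α) prior with multinomial counts c, the posterior is Dirichlet(α + c) componentwise.
Counts are posterior − prior componentwise: 16−11=5, 6−4=2, 11−4=7, 21−12=9.

counts (5, 2, 7, 9)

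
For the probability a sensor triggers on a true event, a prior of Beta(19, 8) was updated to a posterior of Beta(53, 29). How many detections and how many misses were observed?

34 detections and 21 misses

A Beta(a, b) prior with s successes and f failures in binomial data gives a Beta(a+s, b+f) posterior.
Match parameters: s=53−19=34, f=29−8=21.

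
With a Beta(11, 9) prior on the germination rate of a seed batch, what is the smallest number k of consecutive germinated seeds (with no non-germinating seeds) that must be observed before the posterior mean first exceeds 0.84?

After k germinated seeds and 0 non-germinating seeds the posterior is Beta(11+k, 9), with mean (11+k)/(11+9+k).
Set (11+k)/(20+k) > 0.84 and solve: k > (0.84·20 − 11)/(1 − 0.84) = 36.250.
The smallest integer exceeding 36.250 is 37, and checking k=37: (48)/(57) = 0.8421 > 0.84.

k = 37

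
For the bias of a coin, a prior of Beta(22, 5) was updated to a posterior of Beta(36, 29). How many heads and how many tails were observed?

14 heads and 24 tails

Beta is conjugate to the binomial likelihood: posterior = Beta(α+s, β+f).
Match parameters: s=36−22=14, f=29−5=24.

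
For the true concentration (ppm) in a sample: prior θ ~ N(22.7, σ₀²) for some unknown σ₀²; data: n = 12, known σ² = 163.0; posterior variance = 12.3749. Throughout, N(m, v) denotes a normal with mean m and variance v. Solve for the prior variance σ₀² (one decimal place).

σ₀² = 139.1

For the Normal–Normal model with known σ², precisions add: τ_n = τ₀ + n/σ².
So 1/σ₀² = 1/12.3749 − 12/163.0 = 0.080809 − 0.073620 = 0.007189.
Hence σ₀² = 1/0.007189 ≈ 139.1.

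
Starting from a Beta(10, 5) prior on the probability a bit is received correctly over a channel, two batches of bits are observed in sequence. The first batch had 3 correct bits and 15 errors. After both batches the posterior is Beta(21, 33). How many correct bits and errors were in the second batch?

Because Beta–binomial updating is additive in the counts, the combined data contributed (α_post−α_prior, β_post−β_prior) successes and failures.
Total across both batches: 21−10=11 correct bits, 33−5=28 errors.
Subtract the first batch: 11−3=8 correct bits and 28−15=13 errors.

8 correct bits and 13 errors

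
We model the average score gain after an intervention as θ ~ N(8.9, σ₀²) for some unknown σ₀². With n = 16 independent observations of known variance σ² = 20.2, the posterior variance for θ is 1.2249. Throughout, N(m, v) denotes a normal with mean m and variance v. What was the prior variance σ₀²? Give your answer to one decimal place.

Posterior precision equals prior precision plus data precision: 1/σ_n² = 1/σ₀² + n/σ².
So 1/σ₀² = 1/1.2249 − 16/20.2 = 0.816393 − 0.792079 = 0.024314.
Hence σ₀² = 1/0.024314 ≈ 41.1.

σ₀² = 41.1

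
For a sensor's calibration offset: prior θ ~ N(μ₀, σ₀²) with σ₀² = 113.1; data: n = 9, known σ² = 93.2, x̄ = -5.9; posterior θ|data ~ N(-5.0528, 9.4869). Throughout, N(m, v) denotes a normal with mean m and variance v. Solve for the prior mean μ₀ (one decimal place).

μ₀ = 4.2

The posterior mean is a precision-weighted average: μ_n = (τ₀μ₀ + τ_data·x̄)/(τ₀+τ_data), with τ₀=1/σ₀² and τ_data=n/σ².
Here τ₀ = 1/113.1 = 0.008842 and τ_data = 9/93.2 = 0.096567, so τ_n = 0.105409.
Rearranging for μ₀: μ₀ = (μ_n·τ_n − τ_data·x̄)/τ₀ = (-5.0528·0.105409 − 0.096567·-5.9) / 0.008842 = 0.037135/0.008842 ≈ 4.2.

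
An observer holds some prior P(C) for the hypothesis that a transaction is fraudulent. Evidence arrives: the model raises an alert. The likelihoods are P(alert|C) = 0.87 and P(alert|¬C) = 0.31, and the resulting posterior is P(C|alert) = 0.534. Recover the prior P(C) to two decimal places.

In odds form, posterior odds = prior odds × likelihood ratio, so prior odds = posterior odds ÷ LR.
Posterior odds = 0.534/(1−0.534) = 1.1459. LR = 0.87/0.31 = 2.8065.
Prior odds = 1.1459/2.8065 = 0.4083, so P(C) = 0.4083/(1+0.4083) ≈ 0.29.

P(C) = 0.29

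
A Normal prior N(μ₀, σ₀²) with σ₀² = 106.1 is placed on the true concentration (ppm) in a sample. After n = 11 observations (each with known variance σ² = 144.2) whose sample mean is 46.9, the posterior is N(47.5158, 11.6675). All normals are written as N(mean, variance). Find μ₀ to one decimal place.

The posterior mean is a precision-weighted average: μ_n = (τ₀μ₀ + τ_data·x̄)/(τ₀+τ_data), with τ₀=1/σ₀² and τ_data=n/σ².
Here τ₀ = 1/106.1 = 0.009425 and τ_data = 11/144.2 = 0.076283, so τ_n = 0.085708.
Rearranging for μ₀: μ₀ = (μ_n·τ_n − τ_data·x̄)/τ₀ = (47.5158·0.085708 − 0.076283·46.9) / 0.009425 = 0.494811/0.009425 ≈ 52.5.

μ₀ = 52.5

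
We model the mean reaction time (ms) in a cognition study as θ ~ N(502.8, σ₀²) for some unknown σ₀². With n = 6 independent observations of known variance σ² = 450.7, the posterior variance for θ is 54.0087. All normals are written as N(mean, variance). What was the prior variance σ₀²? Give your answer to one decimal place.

σ₀² = 192.2

Posterior precision equals prior precision plus data precision: 1/σ_n² = 1/σ₀² + n/σ².
So 1/σ₀² = 1/54.0087 − 6/450.7 = 0.018516 − 0.013313 = 0.005203.
Hence σ₀² = 1/0.005203 ≈ 192.2.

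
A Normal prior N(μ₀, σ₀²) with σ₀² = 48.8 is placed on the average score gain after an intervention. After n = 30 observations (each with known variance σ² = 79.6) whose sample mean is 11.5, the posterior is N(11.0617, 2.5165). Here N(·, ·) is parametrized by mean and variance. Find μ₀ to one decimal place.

With known observation variance, the Normal–Normal posterior has precision τ_n = τ₀ + n/σ² and mean μ_n = (τ₀μ₀ + (n/σ²)x̄)/τ_n.
Here τ₀ = 1/48.8 = 0.020492 and τ_data = 30/79.6 = 0.376884, so τ_n = 0.397376.
Rearranging for μ₀: μ₀ = (μ_n·τ_n − τ_data·x̄)/τ₀ = (11.0617·0.397376 − 0.376884·11.5) / 0.020492 = 0.061488/0.020492 ≈ 3.0.

μ₀ = 3.0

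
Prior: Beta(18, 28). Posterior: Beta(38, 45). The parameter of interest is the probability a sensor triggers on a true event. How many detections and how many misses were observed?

A Beta(α, β) prior with s successes and f failures in binomial data gives a Beta(α+s, β+f) posterior.
So s = 38 − 18 = 20 and f = 45 − 28 = 17.

20 detections and 17 misses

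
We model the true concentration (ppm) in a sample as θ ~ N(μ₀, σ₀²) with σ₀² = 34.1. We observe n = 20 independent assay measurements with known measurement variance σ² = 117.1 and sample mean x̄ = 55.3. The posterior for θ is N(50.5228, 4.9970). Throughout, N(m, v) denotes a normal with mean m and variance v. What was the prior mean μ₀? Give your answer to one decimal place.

μ₀ = 22.7

The posterior mean is a precision-weighted average: μ_n = (τ₀μ₀ + τ_data·x̄)/(τ₀+τ_data), with τ₀=1/σ₀² and τ_data=n/σ².
Here τ₀ = 1/34.1 = 0.029326 and τ_data = 20/117.1 = 0.170794, so τ_n = 0.200120.
Rearranging for μ₀: μ₀ = (μ_n·τ_n − τ_data·x̄)/τ₀ = (50.5228·0.200120 − 0.170794·55.3) / 0.029326 = 0.665715/0.029326 ≈ 22.7.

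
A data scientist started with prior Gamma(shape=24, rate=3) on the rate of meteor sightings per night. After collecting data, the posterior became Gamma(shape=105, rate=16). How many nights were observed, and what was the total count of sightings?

n = 13 nights with total 81 sightings

Gamma–Poisson conjugacy: posterior shape = α + Σxᵢ, posterior rate = β + n.
Matching: Σxᵢ = 105 − 24 = 81 and n = 16 − 3 = 13.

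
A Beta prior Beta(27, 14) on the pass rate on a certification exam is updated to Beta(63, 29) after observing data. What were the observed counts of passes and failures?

36 passes and 15 failures

Beta is conjugate to the binomial likelihood: posterior = Beta(α+s, β+f).
Match parameters: s=63−27=36, f=29−14=15.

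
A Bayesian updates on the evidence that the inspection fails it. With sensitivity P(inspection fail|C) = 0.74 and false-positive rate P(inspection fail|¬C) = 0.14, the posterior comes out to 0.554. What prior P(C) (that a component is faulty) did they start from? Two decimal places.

In odds form, posterior odds = prior odds × likelihood ratio, so prior odds = posterior odds ÷ LR.
Posterior odds = 0.554/(1−0.554) = 1.2422. LR = 0.74/0.14 = 5.2857.
Prior odds = 1.2422/5.2857 = 0.2350, so P(C) = 0.2350/(1+0.2350) ≈ 0.19.

P(C) = 0.19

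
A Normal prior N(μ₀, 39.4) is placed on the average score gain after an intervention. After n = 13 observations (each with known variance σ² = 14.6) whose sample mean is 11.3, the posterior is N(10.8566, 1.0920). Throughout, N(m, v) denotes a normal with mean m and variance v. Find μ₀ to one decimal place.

μ₀ = -4.7

The posterior mean is a precision-weighted average: μ_n = (τ₀μ₀ + τ_data·x̄)/(τ₀+τ_data), with τ₀=1/σ₀² and τ_data=n/σ².
Here τ₀ = 1/39.4 = 0.025381 and τ_data = 13/14.6 = 0.890411, so τ_n = 0.915792.
Rearranging for μ₀: μ₀ = (μ_n·τ_n − τ_data·x̄)/τ₀ = (10.8566·0.915792 − 0.890411·11.3) / 0.025381 = -0.119257/0.025381 ≈ -4.7.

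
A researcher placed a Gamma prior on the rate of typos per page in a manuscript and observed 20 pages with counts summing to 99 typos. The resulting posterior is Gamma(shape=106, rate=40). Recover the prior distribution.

Gamma(shape=7, rate=20)

A Gamma(α, β) prior (rate parametrization) on a Poisson rate with n observations summing to S gives posterior Gamma(α+S, β+n).
So α = 106 − 99 = 7 and β = 40 − 20 = 20.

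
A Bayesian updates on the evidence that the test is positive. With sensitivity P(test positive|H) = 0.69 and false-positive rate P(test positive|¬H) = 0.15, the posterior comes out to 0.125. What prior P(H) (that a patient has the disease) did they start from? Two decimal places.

In odds form, posterior odds = prior odds × likelihood ratio, so prior odds = posterior odds ÷ LR.
Posterior odds = 0.125/(1−0.125) = 0.1429. LR = 0.69/0.15 = 4.6000.
Prior odds = 0.1429/4.6000 = 0.0311, so P(H) = 0.0311/(1+0.0311) ≈ 0.03.

P(H) = 0.03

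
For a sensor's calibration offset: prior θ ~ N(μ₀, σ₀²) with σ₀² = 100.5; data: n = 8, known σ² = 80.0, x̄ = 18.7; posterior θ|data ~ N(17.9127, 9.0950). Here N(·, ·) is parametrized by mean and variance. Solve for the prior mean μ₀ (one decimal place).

The posterior mean is a precision-weighted average: μ_n = (τ₀μ₀ + τ_data·x̄)/(τ₀+τ_data), with τ₀=1/σ₀² and τ_data=n/σ².
Here τ₀ = 1/100.5 = 0.009950 and τ_data = 8/80.0 = 0.100000, so τ_n = 0.109950.
Rearranging for μ₀: μ₀ = (μ_n·τ_n − τ_data·x̄)/τ₀ = (17.9127·0.109950 − 0.100000·18.7) / 0.009950 = 0.099501/0.009950 ≈ 10.0.

μ₀ = 10.0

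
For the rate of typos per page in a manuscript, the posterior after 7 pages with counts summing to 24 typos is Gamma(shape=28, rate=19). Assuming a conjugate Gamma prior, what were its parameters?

Gamma(shape=4, rate=12)

Gamma–Poisson conjugacy: posterior shape = α + Σxᵢ, posterior rate = β + n.
So α = 28 − 24 = 4 and β = 19 − 7 = 12.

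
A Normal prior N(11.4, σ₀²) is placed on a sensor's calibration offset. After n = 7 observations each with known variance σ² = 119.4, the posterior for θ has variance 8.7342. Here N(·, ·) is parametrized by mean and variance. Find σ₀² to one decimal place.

σ₀² = 17.9

For the Normal–Normal model with known σ², precisions add: τ_n = τ₀ + n/σ².
So 1/σ₀² = 1/8.7342 − 7/119.4 = 0.114492 − 0.058626 = 0.055866.
Hence σ₀² = 1/0.055866 ≈ 17.9.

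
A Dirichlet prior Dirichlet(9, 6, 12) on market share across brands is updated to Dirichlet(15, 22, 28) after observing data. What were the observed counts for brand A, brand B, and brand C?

For a Dirichlet(α) prior with multinomial counts c, the posterior is Dirichlet(α + c) componentwise.
Counts are posterior − prior componentwise: 15−9=6, 22−6=16, 28−12=16.

counts (6, 16, 16)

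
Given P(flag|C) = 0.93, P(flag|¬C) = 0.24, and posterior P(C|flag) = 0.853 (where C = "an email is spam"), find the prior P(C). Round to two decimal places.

In odds form, posterior odds = prior odds × likelihood ratio, so prior odds = posterior odds ÷ LR.
Posterior odds = 0.853/(1−0.853) = 5.8027. LR = 0.93/0.24 = 3.8750.
Prior odds = 5.8027/3.8750 = 1.4975, so P(C) = 1.4975/(1+1.4975) ≈ 0.60.

P(C) = 0.60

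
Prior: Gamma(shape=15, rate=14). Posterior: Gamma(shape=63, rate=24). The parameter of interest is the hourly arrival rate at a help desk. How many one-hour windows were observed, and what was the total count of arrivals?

n = 10 one-hour windows with total 48 arrivals

Gamma–Poisson conjugacy: posterior shape = α + Σxᵢ, posterior rate = β + n.
Matching: Σxᵢ = 63 − 15 = 48 and n = 24 − 14 = 10.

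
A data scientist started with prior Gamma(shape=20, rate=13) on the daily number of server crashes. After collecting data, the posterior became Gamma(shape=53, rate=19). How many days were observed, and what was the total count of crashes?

n = 6 days with total 33 crashes

A Gamma(α, β) prior (rate parametrization) on a Poisson rate with n observations summing to S gives posterior Gamma(α+S, β+n).
Matching: Σxᵢ = 53 − 20 = 33 and n = 19 − 13 = 6.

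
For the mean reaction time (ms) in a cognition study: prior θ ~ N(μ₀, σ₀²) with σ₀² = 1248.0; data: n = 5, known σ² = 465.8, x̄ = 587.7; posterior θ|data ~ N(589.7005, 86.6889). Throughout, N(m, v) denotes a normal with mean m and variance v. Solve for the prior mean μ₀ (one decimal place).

The posterior mean is a precision-weighted average: μ_n = (τ₀μ₀ + τ_data·x̄)/(τ₀+τ_data), with τ₀=1/σ₀² and τ_data=n/σ².
Here τ₀ = 1/1248.0 = 0.000801 and τ_data = 5/465.8 = 0.010734, so τ_n = 0.011535.
Rearranging for μ₀: μ₀ = (μ_n·τ_n − τ_data·x̄)/τ₀ = (589.7005·0.011535 − 0.010734·587.7) / 0.000801 = 0.493823/0.000801 ≈ 616.5.

μ₀ = 616.5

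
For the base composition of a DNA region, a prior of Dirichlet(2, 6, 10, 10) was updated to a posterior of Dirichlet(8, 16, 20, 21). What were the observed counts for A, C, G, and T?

counts (6, 10, 10, 11)

For a Dirichlet(α) prior with multinomial counts c, the posterior is Dirichlet(α + c) componentwise.
Counts are posterior − prior componentwise: 8−2=6, 16−6=10, 20−10=10, 21−10=11.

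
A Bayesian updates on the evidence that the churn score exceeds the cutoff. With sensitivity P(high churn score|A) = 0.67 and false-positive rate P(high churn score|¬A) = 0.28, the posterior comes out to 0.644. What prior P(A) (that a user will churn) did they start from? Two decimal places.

P(A) = 0.43

In odds form, posterior odds = prior odds × likelihood ratio, so prior odds = posterior odds ÷ LR.
Posterior odds = 0.644/(1−0.644) = 1.8090. LR = 0.67/0.28 = 2.3929.
Prior odds = 1.8090/2.3929 = 0.7560, so P(A) = 0.7560/(1+0.7560) ≈ 0.43.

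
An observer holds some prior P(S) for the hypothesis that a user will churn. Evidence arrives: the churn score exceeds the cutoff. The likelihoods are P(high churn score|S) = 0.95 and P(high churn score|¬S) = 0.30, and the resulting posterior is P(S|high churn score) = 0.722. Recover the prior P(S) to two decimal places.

In odds form, posterior odds = prior odds × likelihood ratio, so prior odds = posterior odds ÷ LR.
Posterior odds = 0.722/(1−0.722) = 2.5971. LR = 0.95/0.30 = 3.1667.
Prior odds = 2.5971/3.1667 = 0.8201, so P(S) = 0.8201/(1+0.8201) ≈ 0.45.

P(S) = 0.45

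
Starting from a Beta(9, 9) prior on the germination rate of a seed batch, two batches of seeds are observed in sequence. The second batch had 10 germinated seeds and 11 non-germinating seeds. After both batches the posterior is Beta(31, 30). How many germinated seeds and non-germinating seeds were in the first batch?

12 germinated seeds and 10 non-germinating seeds

Sequential conjugate updates are equivalent to a single update on the pooled data, so total successes = posterior α − prior α and total failures = posterior β − prior β.
Total across both batches: 31−9=22 germinated seeds, 30−9=21 non-germinating seeds.
Subtract the second batch: 22−10=12 germinated seeds and 21−11=10 non-germinating seeds.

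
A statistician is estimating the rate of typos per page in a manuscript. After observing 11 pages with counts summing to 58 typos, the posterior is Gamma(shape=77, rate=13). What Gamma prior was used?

Gamma(shape=19, rate=2)

Gamma–Poisson conjugacy: posterior shape = α + Σxᵢ, posterior rate = β + n.
So α = 77 − 58 = 19 and β = 13 − 11 = 2.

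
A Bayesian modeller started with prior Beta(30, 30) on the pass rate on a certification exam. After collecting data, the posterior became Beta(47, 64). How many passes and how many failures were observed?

17 passes and 34 failures

Under Beta–binomial conjugacy the posterior parameters are (α+s, β+f).
So s = 47 − 30 = 17 and f = 64 − 30 = 34.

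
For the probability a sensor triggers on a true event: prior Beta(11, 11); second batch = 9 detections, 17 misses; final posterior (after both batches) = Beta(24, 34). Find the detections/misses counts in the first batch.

Sequential conjugate updates are equivalent to a single update on the pooled data, so total successes = posterior α − prior α and total failures = posterior β − prior β.
Total across both batches: 24−11=13 detections, 34−11=23 misses.
Subtract the second batch: 13−9=4 detections and 23−17=6 misses.

4 detections and 6 misses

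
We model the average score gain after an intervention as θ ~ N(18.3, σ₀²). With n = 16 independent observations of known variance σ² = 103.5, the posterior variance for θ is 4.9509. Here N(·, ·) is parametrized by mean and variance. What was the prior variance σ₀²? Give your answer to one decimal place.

Posterior precision equals prior precision plus data precision: 1/σ_n² = 1/σ₀² + n/σ².
So 1/σ₀² = 1/4.9509 − 16/103.5 = 0.201983 − 0.154589 = 0.047394.
Hence σ₀² = 1/0.047394 ≈ 21.1.

σ₀² = 21.1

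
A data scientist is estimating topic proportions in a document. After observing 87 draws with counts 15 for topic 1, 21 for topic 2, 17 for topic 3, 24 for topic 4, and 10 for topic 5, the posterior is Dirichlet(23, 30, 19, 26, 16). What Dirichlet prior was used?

For a Dirichlet(α) prior with multinomial counts c, the posterior is Dirichlet(α + c) componentwise.
Subtract each count from the matching posterior parameter: 23−15=8, 30−21=9, 19−17=2, 26−24=2, 16−10=6.

Dirichlet(8, 9, 2, 2, 6)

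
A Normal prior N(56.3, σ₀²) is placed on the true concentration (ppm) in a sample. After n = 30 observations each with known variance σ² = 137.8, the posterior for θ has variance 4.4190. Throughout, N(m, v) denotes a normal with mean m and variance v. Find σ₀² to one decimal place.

For the Normal–Normal model with known σ², precisions add: τ_n = τ₀ + n/σ².
So 1/σ₀² = 1/4.4190 − 30/137.8 = 0.226296 − 0.217707 = 0.008589.
Hence σ₀² = 1/0.008589 ≈ 116.4.

σ₀² = 116.4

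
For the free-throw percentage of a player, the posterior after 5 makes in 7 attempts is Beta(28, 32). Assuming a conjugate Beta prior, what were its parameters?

Beta(23, 30)

Beta is conjugate to the binomial likelihood: posterior = Beta(α+s, β+f).
Subtract the data counts: 28−5=23, 32−2=30.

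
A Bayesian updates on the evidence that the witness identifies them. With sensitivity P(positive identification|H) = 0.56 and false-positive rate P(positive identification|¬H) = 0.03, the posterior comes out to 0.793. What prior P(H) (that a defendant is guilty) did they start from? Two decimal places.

P(H) = 0.17

In odds form, posterior odds = prior odds × likelihood ratio, so prior odds = posterior odds ÷ LR.
Posterior odds = 0.793/(1−0.793) = 3.8309. LR = 0.56/0.03 = 18.6667.
Prior odds = 3.8309/18.6667 = 0.2052, so P(H) = 0.2052/(1+0.2052) ≈ 0.17.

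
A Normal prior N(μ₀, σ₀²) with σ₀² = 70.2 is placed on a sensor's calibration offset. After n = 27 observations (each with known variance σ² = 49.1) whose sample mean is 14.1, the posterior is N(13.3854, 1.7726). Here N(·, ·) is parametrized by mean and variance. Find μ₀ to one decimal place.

The posterior mean is a precision-weighted average: μ_n = (τ₀μ₀ + τ_data·x̄)/(τ₀+τ_data), with τ₀=1/σ₀² and τ_data=n/σ².
Here τ₀ = 1/70.2 = 0.014245 and τ_data = 27/49.1 = 0.549898, so τ_n = 0.564143.
Rearranging for μ₀: μ₀ = (μ_n·τ_n − τ_data·x̄)/τ₀ = (13.3854·0.564143 − 0.549898·14.1) / 0.014245 = -0.202282/0.014245 ≈ -14.2.

μ₀ = -14.2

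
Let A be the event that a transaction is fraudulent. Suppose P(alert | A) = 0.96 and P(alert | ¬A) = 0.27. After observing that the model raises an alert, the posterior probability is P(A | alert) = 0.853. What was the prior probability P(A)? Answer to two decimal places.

Bayes' rule in odds form gives O(A|E) = O(A)·[P(E|A)/P(E|¬A)], hence O(A) = O(A|E)/LR.
Posterior odds = 0.853/(1−0.853) = 5.8027. LR = 0.96/0.27 = 3.5556.
Prior odds = 5.8027/3.5556 = 1.6320, so P(A) = 1.6320/(1+1.6320) ≈ 0.62.

P(A) = 0.62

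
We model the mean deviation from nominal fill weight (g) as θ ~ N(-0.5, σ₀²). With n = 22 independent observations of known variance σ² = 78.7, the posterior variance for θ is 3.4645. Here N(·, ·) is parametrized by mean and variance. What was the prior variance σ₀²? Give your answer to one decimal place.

σ₀² = 109.9

Posterior precision equals prior precision plus data precision: 1/σ_n² = 1/σ₀² + n/σ².
So 1/σ₀² = 1/3.4645 − 22/78.7 = 0.288642 − 0.279543 = 0.009099.
Hence σ₀² = 1/0.009099 ≈ 109.9.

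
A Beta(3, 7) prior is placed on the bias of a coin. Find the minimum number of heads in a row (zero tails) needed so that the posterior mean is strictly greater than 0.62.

After k heads and 0 tails the posterior is Beta(3+k, 7), with mean (3+k)/(3+7+k).
Set (3+k)/(10+k) > 0.62 and solve: k > (0.62·10 − 3)/(1 − 0.62) = 8.421.
The smallest integer exceeding 8.421 is 9, and checking k=9: (12)/(19) = 0.6316 > 0.62.

k = 9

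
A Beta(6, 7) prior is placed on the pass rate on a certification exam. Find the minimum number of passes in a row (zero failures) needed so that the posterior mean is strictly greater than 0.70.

k = 11

After k passes and 0 failures the posterior is Beta(6+k, 7), with mean (6+k)/(6+7+k).
Set (6+k)/(13+k) > 0.70 and solve: k > (0.70·13 − 6)/(1 − 0.70) = 10.333.
The smallest integer exceeding 10.333 is 11.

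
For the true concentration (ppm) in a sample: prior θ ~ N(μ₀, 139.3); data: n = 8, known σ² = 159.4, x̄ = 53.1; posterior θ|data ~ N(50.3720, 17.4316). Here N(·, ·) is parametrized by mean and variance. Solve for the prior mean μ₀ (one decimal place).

μ₀ = 31.3

The posterior mean is a precision-weighted average: μ_n = (τ₀μ₀ + τ_data·x̄)/(τ₀+τ_data), with τ₀=1/σ₀² and τ_data=n/σ².
Here τ₀ = 1/139.3 = 0.007179 and τ_data = 8/159.4 = 0.050188, so τ_n = 0.057367.
Rearranging for μ₀: μ₀ = (μ_n·τ_n − τ_data·x̄)/τ₀ = (50.3720·0.057367 − 0.050188·53.1) / 0.007179 = 0.224708/0.007179 ≈ 31.3.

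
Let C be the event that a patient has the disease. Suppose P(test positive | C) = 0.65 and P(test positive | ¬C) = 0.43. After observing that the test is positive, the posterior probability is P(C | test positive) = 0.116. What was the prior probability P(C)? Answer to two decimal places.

In odds form, posterior odds = prior odds × likelihood ratio, so prior odds = posterior odds ÷ LR.
Posterior odds = 0.116/(1−0.116) = 0.1312. LR = 0.65/0.43 = 1.5116.
Prior odds = 0.1312/1.5116 = 0.0868, so P(C) = 0.0868/(1+0.0868) ≈ 0.08.

P(C) = 0.08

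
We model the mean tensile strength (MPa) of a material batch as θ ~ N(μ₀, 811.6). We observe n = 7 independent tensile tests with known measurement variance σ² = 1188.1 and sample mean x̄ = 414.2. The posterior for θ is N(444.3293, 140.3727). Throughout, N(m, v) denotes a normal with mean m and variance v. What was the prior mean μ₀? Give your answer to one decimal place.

The posterior mean is a precision-weighted average: μ_n = (τ₀μ₀ + τ_data·x̄)/(τ₀+τ_data), with τ₀=1/σ₀² and τ_data=n/σ².
Here τ₀ = 1/811.6 = 0.001232 and τ_data = 7/1188.1 = 0.005892, so τ_n = 0.007124.
Rearranging for μ₀: μ₀ = (μ_n·τ_n − τ_data·x̄)/τ₀ = (444.3293·0.007124 − 0.005892·414.2) / 0.001232 = 0.724936/0.001232 ≈ 588.4.

μ₀ = 588.4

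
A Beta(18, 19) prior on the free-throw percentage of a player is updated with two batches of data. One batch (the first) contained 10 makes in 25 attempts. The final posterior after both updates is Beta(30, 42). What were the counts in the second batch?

2 makes and 8 misses

Because Beta–binomial updating is additive in the counts, the combined data contributed (α_post−α_prior, β_post−β_prior) successes and failures.
Total across both batches: 30−18=12 makes, 42−19=23 misses.
Subtract the first batch: 12−10=2 makes and 23−15=8 misses.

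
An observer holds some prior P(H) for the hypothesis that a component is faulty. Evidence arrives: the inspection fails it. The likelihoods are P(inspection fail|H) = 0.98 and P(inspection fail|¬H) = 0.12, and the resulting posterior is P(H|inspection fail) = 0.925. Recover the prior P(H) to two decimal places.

In odds form, posterior odds = prior odds × likelihood ratio, so prior odds = posterior odds ÷ LR.
Posterior odds = 0.925/(1−0.925) = 12.3333. LR = 0.98/0.12 = 8.1667.
Prior odds = 12.3333/8.1667 = 1.5102, so P(H) = 1.5102/(1+1.5102) ≈ 0.60.

P(H) = 0.60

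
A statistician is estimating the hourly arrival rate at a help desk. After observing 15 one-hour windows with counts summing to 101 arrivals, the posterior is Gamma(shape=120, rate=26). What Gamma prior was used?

Gamma(shape=19, rate=11)

A Gamma(α, β) prior (rate parametrization) on a Poisson rate with n observations summing to S gives posterior Gamma(α+S, β+n).
So α = 120 − 101 = 19 and β = 26 − 15 = 11.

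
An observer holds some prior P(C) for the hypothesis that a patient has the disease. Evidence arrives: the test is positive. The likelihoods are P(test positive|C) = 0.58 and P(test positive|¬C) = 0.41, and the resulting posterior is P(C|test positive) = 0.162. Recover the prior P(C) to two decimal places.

P(C) = 0.12

In odds form, posterior odds = prior odds × likelihood ratio, so prior odds = posterior odds ÷ LR.
Posterior odds = 0.162/(1−0.162) = 0.1933. LR = 0.58/0.41 = 1.4146.
Prior odds = 0.1933/1.4146 = 0.1366, so P(C) = 0.1366/(1+0.1366) ≈ 0.12.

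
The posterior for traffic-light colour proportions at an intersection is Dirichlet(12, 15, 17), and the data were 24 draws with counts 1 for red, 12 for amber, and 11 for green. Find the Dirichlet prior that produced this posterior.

For a Dirichlet(α) prior with multinomial counts c, the posterior is Dirichlet(α + c) componentwise.
Subtract each count from the matching posterior parameter: 12−1=11, 15−12=3, 17−11=6.

Dirichlet(11, 3, 6)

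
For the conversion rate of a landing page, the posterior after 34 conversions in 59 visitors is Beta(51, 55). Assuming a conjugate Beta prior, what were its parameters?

Beta is conjugate to the binomial likelihood: posterior = Beta(α+s, β+f).
Subtract the data counts: 51−34=17, 55−25=30.

Beta(17, 30)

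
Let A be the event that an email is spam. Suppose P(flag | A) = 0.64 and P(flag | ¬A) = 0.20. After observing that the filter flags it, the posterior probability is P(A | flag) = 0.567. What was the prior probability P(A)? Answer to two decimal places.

Bayes' rule in odds form gives O(A|E) = O(A)·[P(E|A)/P(E|¬A)], hence O(A) = O(A|E)/LR.
Posterior odds = 0.567/(1−0.567) = 1.3095. LR = 0.64/0.20 = 3.2000.
Prior odds = 1.3095/3.2000 = 0.4092, so P(A) = 0.4092/(1+0.4092) ≈ 0.29.

P(A) = 0.29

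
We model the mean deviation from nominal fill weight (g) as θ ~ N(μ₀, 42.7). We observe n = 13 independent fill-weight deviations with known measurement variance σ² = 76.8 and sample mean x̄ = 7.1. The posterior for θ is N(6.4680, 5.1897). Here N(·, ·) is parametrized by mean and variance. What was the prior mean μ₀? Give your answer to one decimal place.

μ₀ = 1.9

The posterior mean is a precision-weighted average: μ_n = (τ₀μ₀ + τ_data·x̄)/(τ₀+τ_data), with τ₀=1/σ₀² and τ_data=n/σ².
Here τ₀ = 1/42.7 = 0.023419 and τ_data = 13/76.8 = 0.169271, so τ_n = 0.192690.
Rearranging for μ₀: μ₀ = (μ_n·τ_n − τ_data·x̄)/τ₀ = (6.4680·0.192690 − 0.169271·7.1) / 0.023419 = 0.044495/0.023419 ≈ 1.9.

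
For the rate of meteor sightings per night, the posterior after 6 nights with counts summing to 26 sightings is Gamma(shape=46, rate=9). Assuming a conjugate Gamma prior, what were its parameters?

A Gamma(α, β) prior (rate parametrization) on a Poisson rate with n observations summing to S gives posterior Gamma(α+S, β+n).
So α = 46 − 26 = 20 and β = 9 − 6 = 3.

Gamma(shape=20, rate=3)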